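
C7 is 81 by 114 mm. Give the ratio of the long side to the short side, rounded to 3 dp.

114 / 81 = 1.407
ISO 216 targets √2 ≈ 1.414; the -0.007 deviation is from mm rounding.

1.407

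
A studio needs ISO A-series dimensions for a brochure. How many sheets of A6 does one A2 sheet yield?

Each ISO step halves the sheet: 1 × A2 → 2 × A3 → 4 × A4 → 8 × A5 → …
From A2 to A6 is 4 halving steps: 2^4 = 16.

16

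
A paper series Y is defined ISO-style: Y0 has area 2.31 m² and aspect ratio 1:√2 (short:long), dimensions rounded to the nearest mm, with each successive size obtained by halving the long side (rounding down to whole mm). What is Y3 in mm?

451 × 639 mm

Let Y0's short side be w mm. w · w√2 = 2.31 m² = 2,310,000 mm², so w ≈ 1278.1 mm and w√2 ≈ 1807.4 mm → Y0 = 1278 × 1807 mm.
Y1: ⌊1807/2⌋ × 1278 = 903 × 1278 mm
Y2: ⌊1278/2⌋ × 903 = 639 × 903 mm
Y3: ⌊903/2⌋ × 639 = 451 × 639 mm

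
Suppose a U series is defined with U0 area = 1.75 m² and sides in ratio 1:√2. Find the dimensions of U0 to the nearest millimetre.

Let the short side be w mm. Then w · w√2 = 1.75 m² = 1,750,000 mm².
w² = 1,750,000/√2, so w ≈ 1112.4 mm; long side = w√2 ≈ 1573.2 mm.

1112 × 1573 mm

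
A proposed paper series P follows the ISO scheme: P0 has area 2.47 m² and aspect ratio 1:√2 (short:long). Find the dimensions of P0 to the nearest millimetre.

Let the short side be w mm. Then w · w√2 = 2.47 m² = 2,470,000 mm².
w² = 2,470,000/√2, so w ≈ 1321.6 mm; long side = w√2 ≈ 1869.0 mm.

1322 × 1869 mm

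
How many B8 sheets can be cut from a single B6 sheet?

4

Each ISO step halves the sheet: 1 × B6 → 2 × B7 → 4 × B8
From B6 to B8 is 2 halving steps: 2^2 = 4.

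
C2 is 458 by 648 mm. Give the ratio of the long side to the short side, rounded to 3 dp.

648 / 458 = 1.415
Matches √2 ≈ 1.414 — the ISO 216 defining ratio.

1.415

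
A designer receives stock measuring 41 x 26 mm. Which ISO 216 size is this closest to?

C10 (28 × 40 mm)

Aspect ratio 41/26 ≈ 1.577 (ISO target is √2 ≈ 1.414).
In the C-series (envelope sizes, between A and B): C10 = 28 × 40 mm.
Off by 3 mm total — nearest standard size.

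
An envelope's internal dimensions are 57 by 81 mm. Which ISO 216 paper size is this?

C8 (57 × 81 mm)

Aspect ratio 81/57 ≈ 1.421 — close to the ISO √2 ≈ 1.414.
In the C-series (envelope sizes, between A and B): C8 = 57 × 81 mm.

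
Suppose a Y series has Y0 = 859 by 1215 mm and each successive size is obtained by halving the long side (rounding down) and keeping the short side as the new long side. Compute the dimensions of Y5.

Y1: ⌊1215/2⌋ × 859 = 607 × 859 mm
Y2: ⌊859/2⌋ × 607 = 429 × 607 mm
Y3: ⌊607/2⌋ × 429 = 303 × 429 mm
Y4: ⌊429/2⌋ × 303 = 214 × 303 mm
Y5: ⌊303/2⌋ × 214 = 151 × 214 mm

151 × 214 mm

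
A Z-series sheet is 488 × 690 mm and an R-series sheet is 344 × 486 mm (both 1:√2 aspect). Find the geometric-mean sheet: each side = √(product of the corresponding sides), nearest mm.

410 × 579 mm

Short side: √(488 · 344) = √167872 ≈ 409.7 → 410 mm
Long side: √(690 · 486) = √335340 ≈ 579.1 → 579 mm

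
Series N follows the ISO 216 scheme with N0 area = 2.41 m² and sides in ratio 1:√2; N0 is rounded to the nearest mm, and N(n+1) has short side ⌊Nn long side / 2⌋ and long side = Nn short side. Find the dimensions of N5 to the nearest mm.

230 × 326 mm

Let N0's short side be w mm. w · w√2 = 2.41 m² = 2,410,000 mm², so w ≈ 1305.4 mm and w√2 ≈ 1846.1 mm → N0 = 1305 × 1846 mm.
N1: ⌊1846/2⌋ × 1305 = 923 × 1305 mm
N2: ⌊1305/2⌋ × 923 = 652 × 923 mm
N3: ⌊923/2⌋ × 652 = 461 × 652 mm
N4: ⌊652/2⌋ × 461 = 326 × 461 mm
N5: ⌊461/2⌋ × 326 = 230 × 326 mm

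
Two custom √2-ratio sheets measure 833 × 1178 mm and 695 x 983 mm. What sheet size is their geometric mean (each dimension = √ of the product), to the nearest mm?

Short side: √(833 · 695) = √578935 ≈ 760.9 → 761 mm
Long side: √(1178 · 983) = √1157974 ≈ 1076.1 → 1076 mm

761 × 1076 mm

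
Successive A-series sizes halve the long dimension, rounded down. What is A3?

297 × 420 mm

A0 = 841 × 1189 mm (A0 has area 1 m², aspect 1:√2).
A1: ⌊1189/2⌋ × 841 = 594 × 841 mm
A2: ⌊841/2⌋ × 594 = 420 × 594 mm
A3: ⌊594/2⌋ × 420 = 297 × 420 mm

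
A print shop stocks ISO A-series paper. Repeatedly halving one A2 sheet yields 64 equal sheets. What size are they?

A8

64 = 2^6, so 6 halving steps.
A2 → A3 → … → A8 after 6 steps.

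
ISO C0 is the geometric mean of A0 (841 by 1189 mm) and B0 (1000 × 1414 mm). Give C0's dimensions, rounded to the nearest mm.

917 × 1297 mm

Short: √(841 · 1000) = √841000 ≈ 917.1 mm.
Long: √(1189 · 1414) = √1681246 ≈ 1296.6 mm.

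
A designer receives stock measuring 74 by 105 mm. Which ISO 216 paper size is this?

A7 (74 × 105 mm)

Aspect ratio 105/74 ≈ 1.419 — close to the ISO √2 ≈ 1.414.
In the A-series (A0 area = 1 m²): A7 = 74 × 105 mm.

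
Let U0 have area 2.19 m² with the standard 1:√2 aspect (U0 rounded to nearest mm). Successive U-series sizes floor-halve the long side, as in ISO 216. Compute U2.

Let U0's short side be w mm. w · w√2 = 2.19 m² = 2,190,000 mm², so w ≈ 1244.4 mm and w√2 ≈ 1759.9 mm → U0 = 1244 × 1760 mm.
U1: ⌊1760/2⌋ × 1244 = 880 × 1244 mm
U2: ⌊1244/2⌋ × 880 = 622 × 880 mm

622 × 880 mm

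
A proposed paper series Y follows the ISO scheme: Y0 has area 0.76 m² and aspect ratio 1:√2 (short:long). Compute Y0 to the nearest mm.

Let the short side be w mm. Then w · w√2 = 0.76 m² = 760,000 mm².
w² = 760,000/√2, so w ≈ 733.1 mm; long side = w√2 ≈ 1036.7 mm.

733 × 1037 mm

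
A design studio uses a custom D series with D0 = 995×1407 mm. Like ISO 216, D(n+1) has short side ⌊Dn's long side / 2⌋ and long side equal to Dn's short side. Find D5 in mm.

D1: ⌊1407/2⌋ × 995 = 703 × 995 mm
D2: ⌊995/2⌋ × 703 = 497 × 703 mm
D3: ⌊703/2⌋ × 497 = 351 × 497 mm
D4: ⌊497/2⌋ × 351 = 248 × 351 mm
D5: ⌊351/2⌋ × 248 = 175 × 248 mm

175 × 248 mm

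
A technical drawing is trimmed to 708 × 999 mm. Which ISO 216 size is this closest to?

Aspect ratio 999/708 ≈ 1.411 — close to the ISO √2 ≈ 1.414.
In the B-series (B0 = 1000 × 1414 mm): B1 = 707 × 1000 mm.
Off by 2 mm total — nearest standard size.

B1 (707 × 1000 mm)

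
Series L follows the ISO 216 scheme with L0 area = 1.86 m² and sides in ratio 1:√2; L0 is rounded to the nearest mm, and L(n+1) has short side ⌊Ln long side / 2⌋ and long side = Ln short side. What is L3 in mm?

405 × 573 mm

Let L0's short side be w mm. w · w√2 = 1.86 m² = 1,860,000 mm², so w ≈ 1146.8 mm and w√2 ≈ 1621.9 mm → L0 = 1147 × 1622 mm.
L1: ⌊1622/2⌋ × 1147 = 811 × 1147 mm
L2: ⌊1147/2⌋ × 811 = 573 × 811 mm
L3: ⌊811/2⌋ × 573 = 405 × 573 mm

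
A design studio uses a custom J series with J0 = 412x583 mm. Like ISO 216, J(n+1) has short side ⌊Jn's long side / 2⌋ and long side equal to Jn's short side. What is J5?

J1: ⌊583/2⌋ × 412 = 291 × 412 mm
J2: ⌊412/2⌋ × 291 = 206 × 291 mm
J3: ⌊291/2⌋ × 206 = 145 × 206 mm
J4: ⌊206/2⌋ × 145 = 103 × 145 mm
J5: ⌊145/2⌋ × 103 = 72 × 103 mm

72 × 103 mm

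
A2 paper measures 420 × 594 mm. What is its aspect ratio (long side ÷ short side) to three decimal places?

1.414

594 / 420 = 1.414
Matches √2 ≈ 1.414 — the ISO 216 defining ratio.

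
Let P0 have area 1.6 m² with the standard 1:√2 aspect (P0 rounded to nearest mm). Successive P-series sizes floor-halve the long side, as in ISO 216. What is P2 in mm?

532 × 752 mm

Let P0's short side be w mm. w · w√2 = 1.6 m² = 1,600,000 mm², so w ≈ 1063.7 mm and w√2 ≈ 1504.2 mm → P0 = 1064 × 1504 mm.
P1: ⌊1504/2⌋ × 1064 = 752 × 1064 mm
P2: ⌊1064/2⌋ × 752 = 532 × 752 mm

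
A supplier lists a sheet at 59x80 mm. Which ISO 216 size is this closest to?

C8 (57 × 81 mm)

Aspect ratio 80/59 ≈ 1.356 (ISO target is √2 ≈ 1.414).
In the C-series (envelope sizes, between A and B): C8 = 57 × 81 mm.
Off by 3 mm total — nearest standard size.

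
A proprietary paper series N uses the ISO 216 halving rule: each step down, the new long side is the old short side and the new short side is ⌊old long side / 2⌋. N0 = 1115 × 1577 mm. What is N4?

N1: ⌊1577/2⌋ × 1115 = 788 × 1115 mm
N2: ⌊1115/2⌋ × 788 = 557 × 788 mm
N3: ⌊788/2⌋ × 557 = 394 × 557 mm
N4: ⌊557/2⌋ × 394 = 278 × 394 mm

278 × 394 mm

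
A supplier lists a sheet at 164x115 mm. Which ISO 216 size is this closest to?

C6 (114 × 162 mm)

Aspect ratio 164/115 ≈ 1.426 — close to the ISO √2 ≈ 1.414.
In the C-series (envelope sizes, between A and B): C6 = 114 × 162 mm.
Off by 3 mm total — nearest standard size.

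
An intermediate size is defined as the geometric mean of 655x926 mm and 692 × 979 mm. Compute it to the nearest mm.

Short side: √(655 · 692) = √453260 ≈ 673.2 → 673 mm
Long side: √(926 · 979) = √906554 ≈ 952.1 → 952 mm

673 × 952 mm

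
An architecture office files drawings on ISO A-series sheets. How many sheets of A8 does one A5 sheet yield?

Each ISO step halves the sheet: 1 × A5 → 2 × A6 → 4 × A7 → 8 × A8
From A5 to A8 is 3 halving steps: 2^3 = 8.

8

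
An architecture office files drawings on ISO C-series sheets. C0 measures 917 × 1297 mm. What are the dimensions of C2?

C1: ⌊1297/2⌋ × 917 = 648 × 917 mm
C2: ⌊917/2⌋ × 648 = 458 × 648 mm

458 × 648 mm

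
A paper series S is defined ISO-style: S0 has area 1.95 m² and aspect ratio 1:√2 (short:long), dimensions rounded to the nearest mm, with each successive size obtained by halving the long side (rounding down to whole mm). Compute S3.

415 × 587 mm

Let S0's short side be w mm. w · w√2 = 1.95 m² = 1,950,000 mm², so w ≈ 1174.2 mm and w√2 ≈ 1660.6 mm → S0 = 1174 × 1661 mm.
S1: ⌊1661/2⌋ × 1174 = 830 × 1174 mm
S2: ⌊1174/2⌋ × 830 = 587 × 830 mm
S3: ⌊830/2⌋ × 587 = 415 × 587 mm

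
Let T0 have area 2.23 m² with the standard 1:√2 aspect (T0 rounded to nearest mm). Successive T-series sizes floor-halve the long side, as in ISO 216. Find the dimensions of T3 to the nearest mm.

444 × 628 mm

Let T0's short side be w mm. w · w√2 = 2.23 m² = 2,230,000 mm², so w ≈ 1255.7 mm and w√2 ≈ 1775.9 mm → T0 = 1256 × 1776 mm.
T1: ⌊1776/2⌋ × 1256 = 888 × 1256 mm
T2: ⌊1256/2⌋ × 888 = 628 × 888 mm
T3: ⌊888/2⌋ × 628 = 444 × 628 mm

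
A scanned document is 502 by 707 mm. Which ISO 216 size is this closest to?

B2 (500 × 707 mm)

Aspect ratio 707/502 ≈ 1.408 — close to the ISO √2 ≈ 1.414.
In the B-series (B0 = 1000 × 1414 mm): B2 = 500 × 707 mm.
Off by 2 mm total — nearest standard size.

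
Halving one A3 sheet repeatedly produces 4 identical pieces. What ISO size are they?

4 = 2^2, so 2 halving steps.
A3 → A4 → … → A5 after 2 steps.

A5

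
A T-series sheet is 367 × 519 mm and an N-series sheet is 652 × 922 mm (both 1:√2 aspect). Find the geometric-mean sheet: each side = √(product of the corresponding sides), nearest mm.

Short side: √(367 · 652) = √239284 ≈ 489.2 → 489 mm
Long side: √(519 · 922) = √478518 ≈ 691.7 → 692 mm

489 × 692 mm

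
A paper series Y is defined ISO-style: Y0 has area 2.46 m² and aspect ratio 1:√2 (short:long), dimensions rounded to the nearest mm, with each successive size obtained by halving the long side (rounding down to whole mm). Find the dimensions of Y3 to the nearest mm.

466 × 659 mm

Let Y0's short side be w mm. w · w√2 = 2.46 m² = 2,460,000 mm², so w ≈ 1318.9 mm and w√2 ≈ 1865.2 mm → Y0 = 1319 × 1865 mm.
Y1: ⌊1865/2⌋ × 1319 = 932 × 1319 mm
Y2: ⌊1319/2⌋ × 932 = 659 × 932 mm
Y3: ⌊932/2⌋ × 659 = 466 × 659 mm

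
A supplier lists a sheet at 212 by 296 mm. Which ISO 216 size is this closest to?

Aspect ratio 296/212 ≈ 1.396 (ISO target is √2 ≈ 1.414).
In the A-series (A0 area = 1 m²): A4 = 210 × 297 mm.
Off by 3 mm total — nearest standard size.

A4 (210 × 297 mm)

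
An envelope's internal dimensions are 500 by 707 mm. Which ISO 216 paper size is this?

Aspect ratio 707/500 ≈ 1.414 — close to the ISO √2 ≈ 1.414.
In the B-series (B0 = 1000 × 1414 mm): B2 = 500 × 707 mm.

B2 (500 × 707 mm)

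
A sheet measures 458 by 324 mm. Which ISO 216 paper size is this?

Aspect ratio 458/324 ≈ 1.414 — close to the ISO √2 ≈ 1.414.
In the C-series (envelope sizes, between A and B): C3 = 324 × 458 mm.

C3 (324 × 458 mm)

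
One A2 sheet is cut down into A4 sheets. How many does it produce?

4

A2 = 420 × 594 mm; A4 = 210 × 297 mm.
Each halving step doubles the count; 2 steps from A2 to A4.
2^2 = 4.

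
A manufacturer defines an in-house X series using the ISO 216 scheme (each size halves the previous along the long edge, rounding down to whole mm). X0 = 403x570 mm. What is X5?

X1: ⌊570/2⌋ × 403 = 285 × 403 mm
X2: ⌊403/2⌋ × 285 = 201 × 285 mm
X3: ⌊285/2⌋ × 201 = 142 × 201 mm
X4: ⌊201/2⌋ × 142 = 100 × 142 mm
X5: ⌊142/2⌋ × 100 = 71 × 100 mm

71 × 100 mm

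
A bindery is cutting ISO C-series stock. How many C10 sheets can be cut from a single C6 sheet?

C6 = 114 × 162 mm; C10 = 28 × 40 mm.
Each halving step doubles the count; 4 steps from C6 to C10.
2^4 = 16.

16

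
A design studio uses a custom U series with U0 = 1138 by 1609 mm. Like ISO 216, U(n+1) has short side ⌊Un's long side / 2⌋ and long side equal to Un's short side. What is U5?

U1: ⌊1609/2⌋ × 1138 = 804 × 1138 mm
U2: ⌊1138/2⌋ × 804 = 569 × 804 mm
U3: ⌊804/2⌋ × 569 = 402 × 569 mm
U4: ⌊569/2⌋ × 402 = 284 × 402 mm
U5: ⌊402/2⌋ × 284 = 201 × 284 mm

201 × 284 mm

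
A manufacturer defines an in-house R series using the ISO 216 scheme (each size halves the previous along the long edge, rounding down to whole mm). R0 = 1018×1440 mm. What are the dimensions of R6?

R1 = 720 × 1018 mm (from R0 by 1 halving).
R2: ⌊1018/2⌋ × 720 = 509 × 720 mm
R3: ⌊720/2⌋ × 509 = 360 × 509 mm
R4: ⌊509/2⌋ × 360 = 254 × 360 mm
R5: ⌊360/2⌋ × 254 = 180 × 254 mm
R6: ⌊254/2⌋ × 180 = 127 × 180 mm

127 × 180 mm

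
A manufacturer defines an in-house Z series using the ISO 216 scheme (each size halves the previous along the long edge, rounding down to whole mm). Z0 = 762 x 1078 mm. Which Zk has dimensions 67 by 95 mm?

Z7

Z0: 762 × 1078 mm
Z1: 539 × 762 mm
Z2: 381 × 539 mm
Z3: 269 × 381 mm
Z4: 190 × 269 mm
Z5: 134 × 190 mm
Z6: 95 × 134 mm
Z7: 67 × 95 mm
Z8: 47 × 67 mm
→ matches Z7.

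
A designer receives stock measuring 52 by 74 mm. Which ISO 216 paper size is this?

A8 (52 × 74 mm)

Aspect ratio 74/52 ≈ 1.423 — close to the ISO √2 ≈ 1.414.
In the A-series (A0 area = 1 m²): A8 = 52 × 74 mm.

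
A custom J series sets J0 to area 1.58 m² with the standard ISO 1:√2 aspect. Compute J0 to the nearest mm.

1057 × 1495 mm

Let the short side be w mm. Then w · w√2 = 1.58 m² = 1,580,000 mm².
w² = 1,580,000/√2, so w ≈ 1057.0 mm; long side = w√2 ≈ 1494.8 mm.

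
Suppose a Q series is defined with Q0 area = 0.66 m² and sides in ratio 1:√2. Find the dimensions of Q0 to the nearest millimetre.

683 × 966 mm

Let the short side be w mm. Then w · w√2 = 0.66 m² = 660,000 mm².
w² = 660,000/√2, so w ≈ 683.1 mm; long side = w√2 ≈ 966.1 mm.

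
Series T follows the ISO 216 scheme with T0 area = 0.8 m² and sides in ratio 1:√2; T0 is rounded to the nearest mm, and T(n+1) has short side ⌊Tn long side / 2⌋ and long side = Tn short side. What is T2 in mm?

376 × 532 mm

Let T0's short side be w mm. w · w√2 = 0.8 m² = 800,000 mm², so w ≈ 752.1 mm and w√2 ≈ 1063.7 mm → T0 = 752 × 1064 mm.
T1: ⌊1064/2⌋ × 752 = 532 × 752 mm
T2: ⌊752/2⌋ × 532 = 376 × 532 mm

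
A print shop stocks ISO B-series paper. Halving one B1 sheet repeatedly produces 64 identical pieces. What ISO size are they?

64 = 2^6, so 6 halving steps.
B1 → B2 → … → B7 after 6 steps.

B7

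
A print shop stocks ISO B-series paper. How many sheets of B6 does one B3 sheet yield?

B3 = 353 × 500 mm; B6 = 125 × 176 mm.
Each halving step doubles the count; 3 steps from B3 to B6.
2^3 = 8.

8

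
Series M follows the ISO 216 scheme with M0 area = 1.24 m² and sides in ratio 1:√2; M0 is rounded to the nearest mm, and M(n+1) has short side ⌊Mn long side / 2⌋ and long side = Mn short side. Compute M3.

331 × 468 mm

Let M0's short side be w mm. w · w√2 = 1.24 m² = 1,240,000 mm², so w ≈ 936.4 mm and w√2 ≈ 1324.2 mm → M0 = 936 × 1324 mm.
M1: ⌊1324/2⌋ × 936 = 662 × 936 mm
M2: ⌊936/2⌋ × 662 = 468 × 662 mm
M3: ⌊662/2⌋ × 468 = 331 × 468 mm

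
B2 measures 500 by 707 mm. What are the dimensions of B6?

B3: ⌊707/2⌋ × 500 = 353 × 500 mm
B4: ⌊500/2⌋ × 353 = 250 × 353 mm
B5: ⌊353/2⌋ × 250 = 176 × 250 mm
B6: ⌊250/2⌋ × 176 = 125 × 176 mm

125 × 176 mm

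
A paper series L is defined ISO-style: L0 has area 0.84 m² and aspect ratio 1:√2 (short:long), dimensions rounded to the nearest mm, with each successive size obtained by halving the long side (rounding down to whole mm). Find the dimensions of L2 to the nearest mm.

Let L0's short side be w mm. w · w√2 = 0.84 m² = 840,000 mm², so w ≈ 770.7 mm and w√2 ≈ 1089.9 mm → L0 = 771 × 1090 mm.
L1: ⌊1090/2⌋ × 771 = 545 × 771 mm
L2: ⌊771/2⌋ × 545 = 385 × 545 mm

385 × 545 mm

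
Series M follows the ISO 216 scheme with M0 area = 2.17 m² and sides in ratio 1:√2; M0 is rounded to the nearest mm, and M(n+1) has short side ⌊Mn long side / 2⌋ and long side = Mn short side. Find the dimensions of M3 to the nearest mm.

Let M0's short side be w mm. w · w√2 = 2.17 m² = 2,170,000 mm², so w ≈ 1238.7 mm and w√2 ≈ 1751.8 mm → M0 = 1239 × 1752 mm.
M1: ⌊1752/2⌋ × 1239 = 876 × 1239 mm
M2: ⌊1239/2⌋ × 876 = 619 × 876 mm
M3: ⌊876/2⌋ × 619 = 438 × 619 mm

438 × 619 mm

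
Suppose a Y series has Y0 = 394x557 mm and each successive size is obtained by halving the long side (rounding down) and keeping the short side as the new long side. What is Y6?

Y1: ⌊557/2⌋ × 394 = 278 × 394 mm
Y2: ⌊394/2⌋ × 278 = 197 × 278 mm
Y3: ⌊278/2⌋ × 197 = 139 × 197 mm
Y4: ⌊197/2⌋ × 139 = 98 × 139 mm
Y5: ⌊139/2⌋ × 98 = 69 × 98 mm
Y6: ⌊98/2⌋ × 69 = 49 × 69 mm

49 × 69 mm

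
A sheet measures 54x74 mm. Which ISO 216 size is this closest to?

A8 (52 × 74 mm)

Aspect ratio 74/54 ≈ 1.370 (ISO target is √2 ≈ 1.414).
In the A-series (A0 area = 1 m²): A8 = 52 × 74 mm.
Off by 2 mm total — nearest standard size.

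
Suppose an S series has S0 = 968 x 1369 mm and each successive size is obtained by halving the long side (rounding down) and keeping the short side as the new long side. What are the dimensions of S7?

S1 = 684 × 968 mm (from S0 by 1 halving).
S2: ⌊968/2⌋ × 684 = 484 × 684 mm
S3: ⌊684/2⌋ × 484 = 342 × 484 mm
S4: ⌊484/2⌋ × 342 = 242 × 342 mm
S5: ⌊342/2⌋ × 242 = 171 × 242 mm
S6: ⌊242/2⌋ × 171 = 121 × 171 mm
S7: ⌊171/2⌋ × 121 = 85 × 121 mm

85 × 121 mm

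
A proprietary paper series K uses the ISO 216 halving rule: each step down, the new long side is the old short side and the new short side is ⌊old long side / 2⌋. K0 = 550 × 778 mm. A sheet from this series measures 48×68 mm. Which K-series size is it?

K7

K0: 550 × 778 mm
K1: 389 × 550 mm
K2: 275 × 389 mm
K3: 194 × 275 mm
K4: 137 × 194 mm
K5: 97 × 137 mm
K6: 68 × 97 mm
K7: 48 × 68 mm
K8: 34 × 48 mm
→ matches K7.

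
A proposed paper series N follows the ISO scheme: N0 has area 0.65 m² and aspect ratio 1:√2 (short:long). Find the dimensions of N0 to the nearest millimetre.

678 × 959 mm

Let the short side be w mm. Then w · w√2 = 0.65 m² = 650,000 mm².
w² = 650,000/√2, so w ≈ 678.0 mm; long side = w√2 ≈ 958.8 mm.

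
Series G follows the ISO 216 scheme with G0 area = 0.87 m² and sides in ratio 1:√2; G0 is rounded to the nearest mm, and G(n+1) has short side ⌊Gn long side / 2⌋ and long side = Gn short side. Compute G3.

277 × 392 mm

Let G0's short side be w mm. w · w√2 = 0.87 m² = 870,000 mm², so w ≈ 784.3 mm and w√2 ≈ 1109.2 mm → G0 = 784 × 1109 mm.
G1: ⌊1109/2⌋ × 784 = 554 × 784 mm
G2: ⌊784/2⌋ × 554 = 392 × 554 mm
G3: ⌊554/2⌋ × 392 = 277 × 392 mm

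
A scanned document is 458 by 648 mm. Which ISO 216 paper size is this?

C2 (458 × 648 mm)

Aspect ratio 648/458 ≈ 1.415 — close to the ISO √2 ≈ 1.414.
In the C-series (envelope sizes, between A and B): C2 = 458 × 648 mm.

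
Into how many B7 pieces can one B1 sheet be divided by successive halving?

64

Each ISO step halves the sheet: 1 × B1 → 2 × B2 → 4 × B3 → 8 × B4 → …
From B1 to B7 is 6 halving steps: 2^6 = 64.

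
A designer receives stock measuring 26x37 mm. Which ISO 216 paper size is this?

A10 (26 × 37 mm)

Aspect ratio 37/26 ≈ 1.423 — close to the ISO √2 ≈ 1.414.
In the A-series (A0 area = 1 m²): A10 = 26 × 37 mm.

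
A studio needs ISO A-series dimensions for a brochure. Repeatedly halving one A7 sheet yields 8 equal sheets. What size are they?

A10

8 = 2^3, so 3 halving steps.
A7 → A8 → … → A10 after 3 steps.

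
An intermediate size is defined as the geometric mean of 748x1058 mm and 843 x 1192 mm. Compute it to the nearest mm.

Short side: √(748 · 843) = √630564 ≈ 794.1 → 794 mm
Long side: √(1058 · 1192) = √1261136 ≈ 1123.0 → 1123 mm

794 × 1123 mm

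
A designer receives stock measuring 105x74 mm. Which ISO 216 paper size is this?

Aspect ratio 105/74 ≈ 1.419 — close to the ISO √2 ≈ 1.414.
In the A-series (A0 area = 1 m²): A7 = 74 × 105 mm.

A7 (74 × 105 mm)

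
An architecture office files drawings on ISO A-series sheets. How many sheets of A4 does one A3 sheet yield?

2

Each ISO step halves the sheet: 1 × A3 → 2 × A4
From A3 to A4 is 1 halving step: 2^1 = 2.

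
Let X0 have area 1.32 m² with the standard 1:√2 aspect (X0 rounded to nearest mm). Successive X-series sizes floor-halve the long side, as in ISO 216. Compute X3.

Let X0's short side be w mm. w · w√2 = 1.32 m² = 1,320,000 mm², so w ≈ 966.1 mm and w√2 ≈ 1366.3 mm → X0 = 966 × 1366 mm.
X1: ⌊1366/2⌋ × 966 = 683 × 966 mm
X2: ⌊966/2⌋ × 683 = 483 × 683 mm
X3: ⌊683/2⌋ × 483 = 341 × 483 mm

341 × 483 mm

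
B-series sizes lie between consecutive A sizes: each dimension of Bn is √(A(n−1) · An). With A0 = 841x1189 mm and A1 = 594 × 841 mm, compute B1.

707 × 1000 mm

Short side: √(841 · 594) = √499554 ≈ 706.8 → 707 mm
Long side: √(1189 · 841) = √999949 ≈ 1000.0 → 1000 mm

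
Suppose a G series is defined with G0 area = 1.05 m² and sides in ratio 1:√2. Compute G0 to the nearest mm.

862 × 1219 mm

Let the short side be w mm. Then w · w√2 = 1.05 m² = 1,050,000 mm².
w² = 1,050,000/√2, so w ≈ 861.7 mm; long side = w√2 ≈ 1218.6 mm.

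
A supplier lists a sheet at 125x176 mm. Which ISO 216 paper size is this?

B6 (125 × 176 mm)

Aspect ratio 176/125 ≈ 1.408 — close to the ISO √2 ≈ 1.414.
In the B-series (B0 = 1000 × 1414 mm): B6 = 125 × 176 mm.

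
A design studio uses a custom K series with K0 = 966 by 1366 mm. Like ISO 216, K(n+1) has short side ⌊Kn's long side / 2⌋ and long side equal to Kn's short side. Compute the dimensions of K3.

341 × 483 mm

K1: ⌊1366/2⌋ × 966 = 683 × 966 mm
K2: ⌊966/2⌋ × 683 = 483 × 683 mm
K3: ⌊683/2⌋ × 483 = 341 × 483 mm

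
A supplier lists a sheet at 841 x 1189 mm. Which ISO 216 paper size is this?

A0 (841 × 1189 mm)

Aspect ratio 1189/841 ≈ 1.414 — close to the ISO √2 ≈ 1.414.
In the A-series (A0 area = 1 m²): A0 = 841 × 1189 mm.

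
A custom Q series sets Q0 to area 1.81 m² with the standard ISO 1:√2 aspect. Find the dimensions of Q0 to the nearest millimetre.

1131 × 1600 mm

Let the short side be w mm. Then w · w√2 = 1.81 m² = 1,810,000 mm².
w² = 1,810,000/√2, so w ≈ 1131.3 mm; long side = w√2 ≈ 1599.9 mm.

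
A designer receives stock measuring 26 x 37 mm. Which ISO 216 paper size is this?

A10 (26 × 37 mm)

Aspect ratio 37/26 ≈ 1.423 — close to the ISO √2 ≈ 1.414.
In the A-series (A0 area = 1 m²): A10 = 26 × 37 mm.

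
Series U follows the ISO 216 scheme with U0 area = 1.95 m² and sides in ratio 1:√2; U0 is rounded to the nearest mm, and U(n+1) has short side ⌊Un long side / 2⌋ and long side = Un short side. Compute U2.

Let U0's short side be w mm. w · w√2 = 1.95 m² = 1,950,000 mm², so w ≈ 1174.2 mm and w√2 ≈ 1660.6 mm → U0 = 1174 × 1661 mm.
U1: ⌊1661/2⌋ × 1174 = 830 × 1174 mm
U2: ⌊1174/2⌋ × 830 = 587 × 830 mm

587 × 830 mm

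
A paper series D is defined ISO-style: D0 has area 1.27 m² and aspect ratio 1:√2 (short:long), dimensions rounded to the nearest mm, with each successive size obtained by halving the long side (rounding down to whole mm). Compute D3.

Let D0's short side be w mm. w · w√2 = 1.27 m² = 1,270,000 mm², so w ≈ 947.6 mm and w√2 ≈ 1340.2 mm → D0 = 948 × 1340 mm.
D1: ⌊1340/2⌋ × 948 = 670 × 948 mm
D2: ⌊948/2⌋ × 670 = 474 × 670 mm
D3: ⌊670/2⌋ × 474 = 335 × 474 mm

335 × 474 mm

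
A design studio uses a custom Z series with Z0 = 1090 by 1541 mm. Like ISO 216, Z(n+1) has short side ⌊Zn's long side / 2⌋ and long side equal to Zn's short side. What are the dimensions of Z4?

272 × 385 mm

Z1: ⌊1541/2⌋ × 1090 = 770 × 1090 mm
Z2: ⌊1090/2⌋ × 770 = 545 × 770 mm
Z3: ⌊770/2⌋ × 545 = 385 × 545 mm
Z4: ⌊545/2⌋ × 385 = 272 × 385 mm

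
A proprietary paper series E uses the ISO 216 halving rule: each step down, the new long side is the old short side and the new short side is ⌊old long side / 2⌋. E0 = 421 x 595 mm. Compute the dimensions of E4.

E1: ⌊595/2⌋ × 421 = 297 × 421 mm
E2: ⌊421/2⌋ × 297 = 210 × 297 mm
E3: ⌊297/2⌋ × 210 = 148 × 210 mm
E4: ⌊210/2⌋ × 148 = 105 × 148 mm

105 × 148 mm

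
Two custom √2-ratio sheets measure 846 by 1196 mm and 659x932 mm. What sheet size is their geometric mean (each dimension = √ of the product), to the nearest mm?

Short side: √(846 · 659) = √557514 ≈ 746.7 → 747 mm
Long side: √(1196 · 932) = √1114672 ≈ 1055.8 → 1056 mm

747 × 1056 mm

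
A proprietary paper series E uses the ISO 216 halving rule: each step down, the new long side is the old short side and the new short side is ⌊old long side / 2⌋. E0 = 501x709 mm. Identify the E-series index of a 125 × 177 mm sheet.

E4

E0: 501 × 709 mm
E1: 354 × 501 mm
E2: 250 × 354 mm
E3: 177 × 250 mm
E4: 125 × 177 mm
E5: 88 × 125 mm
→ matches E4.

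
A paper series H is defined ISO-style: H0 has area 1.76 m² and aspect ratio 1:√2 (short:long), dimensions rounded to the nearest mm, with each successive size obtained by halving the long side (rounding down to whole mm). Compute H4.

Let H0's short side be w mm. w · w√2 = 1.76 m² = 1,760,000 mm², so w ≈ 1115.6 mm and w√2 ≈ 1577.7 mm → H0 = 1116 × 1578 mm.
H1: ⌊1578/2⌋ × 1116 = 789 × 1116 mm
H2: ⌊1116/2⌋ × 789 = 558 × 789 mm
H3: ⌊789/2⌋ × 558 = 394 × 558 mm
H4: ⌊558/2⌋ × 394 = 279 × 394 mm

279 × 394 mm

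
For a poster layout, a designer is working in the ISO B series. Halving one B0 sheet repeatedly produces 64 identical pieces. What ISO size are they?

64 = 2^6, so 6 halving steps.
B0 → B1 → … → B6 after 6 steps.

B6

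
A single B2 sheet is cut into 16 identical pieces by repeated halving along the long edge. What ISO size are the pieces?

16 = 2^4, so 4 halving steps.
B2 → B3 → … → B6 after 4 steps.

B6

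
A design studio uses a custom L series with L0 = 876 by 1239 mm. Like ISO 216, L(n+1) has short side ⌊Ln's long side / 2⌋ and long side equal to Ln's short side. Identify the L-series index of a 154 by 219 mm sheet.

L0: 876 × 1239 mm
L1: 619 × 876 mm
L2: 438 × 619 mm
L3: 309 × 438 mm
L4: 219 × 309 mm
L5: 154 × 219 mm
L6: 109 × 154 mm
→ matches L5.

L5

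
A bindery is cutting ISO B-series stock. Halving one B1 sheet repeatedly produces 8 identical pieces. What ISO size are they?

8 = 2^3, so 3 halving steps.
B1 → B2 → … → B4 after 3 steps.

B4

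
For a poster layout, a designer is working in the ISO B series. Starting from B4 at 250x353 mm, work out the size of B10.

B5: ⌊353/2⌋ × 250 = 176 × 250 mm
B6: ⌊250/2⌋ × 176 = 125 × 176 mm
B7: ⌊176/2⌋ × 125 = 88 × 125 mm
B8: ⌊125/2⌋ × 88 = 62 × 88 mm
B9: ⌊88/2⌋ × 62 = 44 × 62 mm
B10: ⌊62/2⌋ × 44 = 31 × 44 mm

31 × 44 mm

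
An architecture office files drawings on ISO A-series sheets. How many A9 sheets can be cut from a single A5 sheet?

Each ISO step halves the sheet: 1 × A5 → 2 × A6 → 4 × A7 → 8 × A8 → …
From A5 to A9 is 4 halving steps: 2^4 = 16.

16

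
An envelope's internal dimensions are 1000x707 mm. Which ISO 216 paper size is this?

B1 (707 × 1000 mm)

Aspect ratio 1000/707 ≈ 1.414 — close to the ISO √2 ≈ 1.414.
In the B-series (B0 = 1000 × 1414 mm): B1 = 707 × 1000 mm.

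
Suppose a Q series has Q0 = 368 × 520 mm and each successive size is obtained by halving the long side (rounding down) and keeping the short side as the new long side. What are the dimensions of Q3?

130 × 184 mm

Q1: ⌊520/2⌋ × 368 = 260 × 368 mm
Q2: ⌊368/2⌋ × 260 = 184 × 260 mm
Q3: ⌊260/2⌋ × 184 = 130 × 184 mm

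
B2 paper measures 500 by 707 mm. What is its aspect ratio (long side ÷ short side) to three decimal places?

707 / 500 = 1.414
Matches √2 ≈ 1.414 — the ISO 216 defining ratio.

1.414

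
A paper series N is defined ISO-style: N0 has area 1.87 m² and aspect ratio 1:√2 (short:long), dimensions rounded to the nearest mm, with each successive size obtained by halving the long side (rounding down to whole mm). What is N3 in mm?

406 × 575 mm

Let N0's short side be w mm. w · w√2 = 1.87 m² = 1,870,000 mm², so w ≈ 1149.9 mm and w√2 ≈ 1626.2 mm → N0 = 1150 × 1626 mm.
N1: ⌊1626/2⌋ × 1150 = 813 × 1150 mm
N2: ⌊1150/2⌋ × 813 = 575 × 813 mm
N3: ⌊813/2⌋ × 575 = 406 × 575 mm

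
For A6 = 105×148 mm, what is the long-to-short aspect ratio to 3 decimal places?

1.410

148 / 105 = 1.410
ISO 216 targets √2 ≈ 1.414; the -0.005 deviation is from mm rounding.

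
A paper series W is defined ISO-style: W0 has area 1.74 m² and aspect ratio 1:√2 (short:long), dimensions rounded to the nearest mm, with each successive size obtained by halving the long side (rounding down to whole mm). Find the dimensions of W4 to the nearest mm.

277 × 392 mm

Let W0's short side be w mm. w · w√2 = 1.74 m² = 1,740,000 mm², so w ≈ 1109.2 mm and w√2 ≈ 1568.7 mm → W0 = 1109 × 1569 mm.
W1: ⌊1569/2⌋ × 1109 = 784 × 1109 mm
W2: ⌊1109/2⌋ × 784 = 554 × 784 mm
W3: ⌊784/2⌋ × 554 = 392 × 554 mm
W4: ⌊554/2⌋ × 392 = 277 × 392 mm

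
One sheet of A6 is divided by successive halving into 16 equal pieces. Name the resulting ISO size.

A10

16 = 2^4, so 4 halving steps.
A6 → A7 → … → A10 after 4 steps.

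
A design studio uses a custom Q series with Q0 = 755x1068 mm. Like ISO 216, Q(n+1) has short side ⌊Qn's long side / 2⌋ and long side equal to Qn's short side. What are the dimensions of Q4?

188 × 267 mm

Q1: ⌊1068/2⌋ × 755 = 534 × 755 mm
Q2: ⌊755/2⌋ × 534 = 377 × 534 mm
Q3: ⌊534/2⌋ × 377 = 267 × 377 mm
Q4: ⌊377/2⌋ × 267 = 188 × 267 mm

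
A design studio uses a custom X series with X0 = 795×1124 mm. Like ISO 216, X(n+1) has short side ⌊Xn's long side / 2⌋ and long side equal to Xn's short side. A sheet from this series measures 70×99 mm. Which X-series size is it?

X7

X0: 795 × 1124 mm
X1: 562 × 795 mm
X2: 397 × 562 mm
X3: 281 × 397 mm
X4: 198 × 281 mm
X5: 140 × 198 mm
X6: 99 × 140 mm
X7: 70 × 99 mm
X8: 49 × 70 mm
→ matches X7.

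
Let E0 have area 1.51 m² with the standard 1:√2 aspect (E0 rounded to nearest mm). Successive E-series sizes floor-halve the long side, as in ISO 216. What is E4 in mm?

Let E0's short side be w mm. w · w√2 = 1.51 m² = 1,510,000 mm², so w ≈ 1033.3 mm and w√2 ≈ 1461.3 mm → E0 = 1033 × 1461 mm.
E1: ⌊1461/2⌋ × 1033 = 730 × 1033 mm
E2: ⌊1033/2⌋ × 730 = 516 × 730 mm
E3: ⌊730/2⌋ × 516 = 365 × 516 mm
E4: ⌊516/2⌋ × 365 = 258 × 365 mm

258 × 365 mm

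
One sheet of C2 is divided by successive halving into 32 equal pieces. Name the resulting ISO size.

C7

32 = 2^5, so 5 halving steps.
C2 → C3 → … → C7 after 5 steps.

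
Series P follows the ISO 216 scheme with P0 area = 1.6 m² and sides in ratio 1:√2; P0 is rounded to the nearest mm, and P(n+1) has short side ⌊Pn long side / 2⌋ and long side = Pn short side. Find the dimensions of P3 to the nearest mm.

376 × 532 mm

Let P0's short side be w mm. w · w√2 = 1.6 m² = 1,600,000 mm², so w ≈ 1063.7 mm and w√2 ≈ 1504.2 mm → P0 = 1064 × 1504 mm.
P1: ⌊1504/2⌋ × 1064 = 752 × 1064 mm
P2: ⌊1064/2⌋ × 752 = 532 × 752 mm
P3: ⌊752/2⌋ × 532 = 376 × 532 mm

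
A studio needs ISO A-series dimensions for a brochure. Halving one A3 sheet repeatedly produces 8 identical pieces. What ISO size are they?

A6

8 = 2^3, so 3 halving steps.
A3 → A4 → … → A6 after 3 steps.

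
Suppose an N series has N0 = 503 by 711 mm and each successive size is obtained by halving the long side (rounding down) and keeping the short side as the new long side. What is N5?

88 × 125 mm

N1: ⌊711/2⌋ × 503 = 355 × 503 mm
N2: ⌊503/2⌋ × 355 = 251 × 355 mm
N3: ⌊355/2⌋ × 251 = 177 × 251 mm
N4: ⌊251/2⌋ × 177 = 125 × 177 mm
N5: ⌊177/2⌋ × 125 = 88 × 125 mm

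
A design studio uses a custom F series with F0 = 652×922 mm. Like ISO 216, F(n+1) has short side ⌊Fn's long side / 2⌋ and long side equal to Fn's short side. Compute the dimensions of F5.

115 × 163 mm

F1: ⌊922/2⌋ × 652 = 461 × 652 mm
F2: ⌊652/2⌋ × 461 = 326 × 461 mm
F3: ⌊461/2⌋ × 326 = 230 × 326 mm
F4: ⌊326/2⌋ × 230 = 163 × 230 mm
F5: ⌊230/2⌋ × 163 = 115 × 163 mm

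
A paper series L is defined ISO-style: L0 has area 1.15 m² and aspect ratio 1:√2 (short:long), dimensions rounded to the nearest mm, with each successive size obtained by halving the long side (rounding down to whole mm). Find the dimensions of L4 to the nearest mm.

225 × 318 mm

Let L0's short side be w mm. w · w√2 = 1.15 m² = 1,150,000 mm², so w ≈ 901.8 mm and w√2 ≈ 1275.3 mm → L0 = 902 × 1275 mm.
L1: ⌊1275/2⌋ × 902 = 637 × 902 mm
L2: ⌊902/2⌋ × 637 = 451 × 637 mm
L3: ⌊637/2⌋ × 451 = 318 × 451 mm
L4: ⌊451/2⌋ × 318 = 225 × 318 mm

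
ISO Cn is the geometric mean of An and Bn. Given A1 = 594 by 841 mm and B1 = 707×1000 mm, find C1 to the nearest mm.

Short side: √(594 · 707) = √419958 ≈ 648.0 → 648 mm
Long side: √(841 · 1000) = √841000 ≈ 917.1 → 917 mm

648 × 917 mm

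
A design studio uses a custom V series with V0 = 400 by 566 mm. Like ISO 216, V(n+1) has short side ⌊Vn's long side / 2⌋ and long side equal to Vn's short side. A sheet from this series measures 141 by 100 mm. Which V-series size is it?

V4

V0: 400 × 566 mm
V1: 283 × 400 mm
V2: 200 × 283 mm
V3: 141 × 200 mm
V4: 100 × 141 mm
V5: 70 × 100 mm
→ matches V4.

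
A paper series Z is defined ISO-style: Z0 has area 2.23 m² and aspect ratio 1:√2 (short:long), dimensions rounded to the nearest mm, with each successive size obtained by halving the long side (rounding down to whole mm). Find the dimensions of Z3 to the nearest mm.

444 × 628 mm

Let Z0's short side be w mm. w · w√2 = 2.23 m² = 2,230,000 mm², so w ≈ 1255.7 mm and w√2 ≈ 1775.9 mm → Z0 = 1256 × 1776 mm.
Z1: ⌊1776/2⌋ × 1256 = 888 × 1256 mm
Z2: ⌊1256/2⌋ × 888 = 628 × 888 mm
Z3: ⌊888/2⌋ × 628 = 444 × 628 mm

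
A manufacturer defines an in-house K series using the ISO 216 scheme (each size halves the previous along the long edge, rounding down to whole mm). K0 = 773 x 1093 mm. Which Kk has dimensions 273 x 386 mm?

K3

K0: 773 × 1093 mm
K1: 546 × 773 mm
K2: 386 × 546 mm
K3: 273 × 386 mm
K4: 193 × 273 mm
→ matches K3.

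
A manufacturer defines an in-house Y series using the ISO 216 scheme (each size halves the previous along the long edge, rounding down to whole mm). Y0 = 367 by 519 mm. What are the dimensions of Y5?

64 × 91 mm

Y1: ⌊519/2⌋ × 367 = 259 × 367 mm
Y2: ⌊367/2⌋ × 259 = 183 × 259 mm
Y3: ⌊259/2⌋ × 183 = 129 × 183 mm
Y4: ⌊183/2⌋ × 129 = 91 × 129 mm
Y5: ⌊129/2⌋ × 91 = 64 × 91 mm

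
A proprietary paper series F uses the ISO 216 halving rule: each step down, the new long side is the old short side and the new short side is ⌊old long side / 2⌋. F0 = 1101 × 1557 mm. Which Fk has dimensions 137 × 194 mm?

F6

F0: 1101 × 1557 mm
F1: 778 × 1101 mm
F2: 550 × 778 mm
F3: 389 × 550 mm
F4: 275 × 389 mm
F5: 194 × 275 mm
F6: 137 × 194 mm
F7: 97 × 137 mm
→ matches F6.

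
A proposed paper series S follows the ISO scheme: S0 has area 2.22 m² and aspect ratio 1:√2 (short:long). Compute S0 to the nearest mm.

Let the short side be w mm. Then w · w√2 = 2.22 m² = 2,220,000 mm².
w² = 2,220,000/√2, so w ≈ 1252.9 mm; long side = w√2 ≈ 1771.9 mm.

1253 × 1772 mm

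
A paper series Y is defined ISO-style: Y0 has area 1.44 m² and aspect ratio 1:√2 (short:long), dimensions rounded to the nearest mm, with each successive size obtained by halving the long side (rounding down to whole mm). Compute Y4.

Let Y0's short side be w mm. w · w√2 = 1.44 m² = 1,440,000 mm², so w ≈ 1009.1 mm and w√2 ≈ 1427.0 mm → Y0 = 1009 × 1427 mm.
Y1: ⌊1427/2⌋ × 1009 = 713 × 1009 mm
Y2: ⌊1009/2⌋ × 713 = 504 × 713 mm
Y3: ⌊713/2⌋ × 504 = 356 × 504 mm
Y4: ⌊504/2⌋ × 356 = 252 × 356 mm

252 × 356 mm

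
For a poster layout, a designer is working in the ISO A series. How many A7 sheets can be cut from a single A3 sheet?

A3 = 297 × 420 mm; A7 = 74 × 105 mm.
Each halving step doubles the count; 4 steps from A3 to A7.
2^4 = 16.

16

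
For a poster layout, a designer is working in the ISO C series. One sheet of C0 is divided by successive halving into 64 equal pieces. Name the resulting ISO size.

64 = 2^6, so 6 halving steps.
C0 → C1 → … → C6 after 6 steps.

C6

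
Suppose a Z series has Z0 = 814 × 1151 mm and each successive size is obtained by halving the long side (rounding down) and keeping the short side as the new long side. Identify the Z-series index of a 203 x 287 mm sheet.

Z4

Z0: 814 × 1151 mm
Z1: 575 × 814 mm
Z2: 407 × 575 mm
Z3: 287 × 407 mm
Z4: 203 × 287 mm
Z5: 143 × 203 mm
→ matches Z4.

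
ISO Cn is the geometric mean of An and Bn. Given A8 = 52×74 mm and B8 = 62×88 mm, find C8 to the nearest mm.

Short side: √(52 · 62) = √3224 ≈ 56.8 → 57 mm
Long side: √(74 · 88) = √6512 ≈ 80.7 → 81 mm

57 × 81 mm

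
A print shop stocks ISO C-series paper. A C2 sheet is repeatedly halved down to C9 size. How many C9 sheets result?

128

C2 = 458 × 648 mm; C9 = 40 × 57 mm.
Each halving step doubles the count; 7 steps from C2 to C9.
2^7 = 128.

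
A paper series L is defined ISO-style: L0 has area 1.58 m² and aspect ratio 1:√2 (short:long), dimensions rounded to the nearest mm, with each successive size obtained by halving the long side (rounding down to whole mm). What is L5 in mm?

186 × 264 mm

Let L0's short side be w mm. w · w√2 = 1.58 m² = 1,580,000 mm², so w ≈ 1057.0 mm and w√2 ≈ 1494.8 mm → L0 = 1057 × 1495 mm.
L1: ⌊1495/2⌋ × 1057 = 747 × 1057 mm
L2: ⌊1057/2⌋ × 747 = 528 × 747 mm
L3: ⌊747/2⌋ × 528 = 373 × 528 mm
L4: ⌊528/2⌋ × 373 = 264 × 373 mm
L5: ⌊373/2⌋ × 264 = 186 × 264 mm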